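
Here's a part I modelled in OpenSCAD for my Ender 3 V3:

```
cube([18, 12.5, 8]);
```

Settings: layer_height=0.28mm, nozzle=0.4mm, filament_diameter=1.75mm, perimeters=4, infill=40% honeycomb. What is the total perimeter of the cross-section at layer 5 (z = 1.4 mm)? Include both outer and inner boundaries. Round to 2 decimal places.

At z = 1.4 mm: the 18×12.5 cube contributes its full rectangle (perimeter 61.00 mm). Overall, the cross-section is a single solid region. Total boundary length (outer) = 61.00 mm.

61.00 mm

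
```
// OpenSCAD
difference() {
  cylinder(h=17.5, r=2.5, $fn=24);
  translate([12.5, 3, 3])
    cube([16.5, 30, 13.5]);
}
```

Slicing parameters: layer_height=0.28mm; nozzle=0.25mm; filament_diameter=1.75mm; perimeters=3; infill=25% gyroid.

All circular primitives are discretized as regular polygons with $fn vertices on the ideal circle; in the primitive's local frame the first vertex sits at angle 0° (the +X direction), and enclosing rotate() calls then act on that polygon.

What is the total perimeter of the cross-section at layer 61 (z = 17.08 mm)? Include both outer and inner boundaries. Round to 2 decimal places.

15.66 mm

At z = 17.08 mm: the r=2.5 cylinder gives a regular 24-gon of circumradius 2.5 (constant along its height) (perimeter = 2·24·2.500·sin(180°/24) = 15.66 mm); the cube at (12.5, 3) is absent (z outside [3, 16.5]); Subtracting the remaining from the first: none of the subtracted shapes is present at this height, so the r=2.5 cylinder is unchanged — boundary = 15.66 mm. Overall, the cross-section is a single solid region. Total boundary length (outer) = 15.66 mm.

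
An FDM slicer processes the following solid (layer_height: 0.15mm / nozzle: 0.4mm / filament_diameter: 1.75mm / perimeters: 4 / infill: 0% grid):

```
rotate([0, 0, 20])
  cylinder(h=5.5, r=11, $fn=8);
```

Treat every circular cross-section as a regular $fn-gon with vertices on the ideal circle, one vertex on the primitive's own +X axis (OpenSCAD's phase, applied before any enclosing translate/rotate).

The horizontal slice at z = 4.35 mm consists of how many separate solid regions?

At z = 4.35 mm: the r=11 cylinder gives a regular 8-gon of circumradius 11 (constant along its height); (rotated 20° about Z; rotation is an isometry so areas/perimeters/island counts are preserved). The result has 1 disconnected region.

1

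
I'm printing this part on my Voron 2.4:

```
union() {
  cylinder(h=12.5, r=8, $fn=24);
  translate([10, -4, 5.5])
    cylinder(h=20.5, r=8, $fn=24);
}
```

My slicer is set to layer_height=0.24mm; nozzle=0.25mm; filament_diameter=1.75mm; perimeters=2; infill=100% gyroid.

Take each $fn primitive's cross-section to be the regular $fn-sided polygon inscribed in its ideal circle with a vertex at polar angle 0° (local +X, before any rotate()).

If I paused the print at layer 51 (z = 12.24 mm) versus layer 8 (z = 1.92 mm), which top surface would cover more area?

layer 51 (z = 12.24 mm)

Layer 51 (z = 12.24): the r=8 cylinder gives a regular 24-gon of circumradius 8 (constant along its height) (area = (24/2)·8.000²·sin(360°/24) = 198.77 mm²); the r=8 cylinder at (10, -4) contributes a regular 24-gon of circumradius 8 (area = (24/2)·8.000²·sin(360°/24) = 198.77 mm²); Merging all regions: the regions partially overlap — summed areas 397.55 mm² minus the doubly-counted overlap 41.59 mm² gives 355.96 mm² — area = 355.96 mm². So its area = 355.96 mm². Layer 8 (z = 1.92): the cylinder: section is a regular 24-gon, circumradius r=8 (area = (24/2)·8.000²·sin(360°/24) = 198.77 mm²); the cylinder at (10, -4) is absent (z outside [5.5, 26]); Combining (union): only the r=8 cylinder is present, so the union is just that shape — area = 198.77 mm². So its area = 198.77 mm². Layer 51 is larger (355.96 vs 198.77 mm²).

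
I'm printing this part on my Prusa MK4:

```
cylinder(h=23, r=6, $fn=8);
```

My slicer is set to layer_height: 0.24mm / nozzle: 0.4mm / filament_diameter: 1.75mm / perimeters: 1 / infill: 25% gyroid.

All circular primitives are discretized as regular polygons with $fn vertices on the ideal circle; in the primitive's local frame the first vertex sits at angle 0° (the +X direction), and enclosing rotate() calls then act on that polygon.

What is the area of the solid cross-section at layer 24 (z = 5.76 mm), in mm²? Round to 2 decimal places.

At z = 5.76 mm: the cylinder: section is a regular 8-gon, circumradius r=6 (area = (8/2)·6.000²·sin(360°/8) = 101.82 mm²). Overall, the cross-section is a single solid region. Net area = 101.82 mm².

101.82 mm²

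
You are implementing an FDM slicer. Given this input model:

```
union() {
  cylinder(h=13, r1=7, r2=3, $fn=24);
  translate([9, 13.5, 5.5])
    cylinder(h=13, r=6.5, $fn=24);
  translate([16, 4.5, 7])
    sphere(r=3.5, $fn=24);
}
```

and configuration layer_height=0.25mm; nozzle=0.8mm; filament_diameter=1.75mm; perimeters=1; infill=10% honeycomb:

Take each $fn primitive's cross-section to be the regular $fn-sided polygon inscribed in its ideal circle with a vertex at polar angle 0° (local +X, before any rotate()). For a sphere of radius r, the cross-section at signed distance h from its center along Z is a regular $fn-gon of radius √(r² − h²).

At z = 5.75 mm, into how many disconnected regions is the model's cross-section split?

At z = 5.75 mm: the cone (r1=7→r2=3) has section circumradius 5.231 here — a regular 24-gon; the cylinder at (9, 13.5): section is a regular 24-gon, circumradius r=6.5; the r=3.5 sphere at (16, 4.5) slices to a regular 24-gon of circumradius 3.269 (√(r²−h²) with h=1.25 from center); Combining (union): the 3 present regions are separate (no shared area or edge), so areas and boundary lengths simply add and each stays a separate island — 3 connected regions. The result has 3 disconnected regions.

3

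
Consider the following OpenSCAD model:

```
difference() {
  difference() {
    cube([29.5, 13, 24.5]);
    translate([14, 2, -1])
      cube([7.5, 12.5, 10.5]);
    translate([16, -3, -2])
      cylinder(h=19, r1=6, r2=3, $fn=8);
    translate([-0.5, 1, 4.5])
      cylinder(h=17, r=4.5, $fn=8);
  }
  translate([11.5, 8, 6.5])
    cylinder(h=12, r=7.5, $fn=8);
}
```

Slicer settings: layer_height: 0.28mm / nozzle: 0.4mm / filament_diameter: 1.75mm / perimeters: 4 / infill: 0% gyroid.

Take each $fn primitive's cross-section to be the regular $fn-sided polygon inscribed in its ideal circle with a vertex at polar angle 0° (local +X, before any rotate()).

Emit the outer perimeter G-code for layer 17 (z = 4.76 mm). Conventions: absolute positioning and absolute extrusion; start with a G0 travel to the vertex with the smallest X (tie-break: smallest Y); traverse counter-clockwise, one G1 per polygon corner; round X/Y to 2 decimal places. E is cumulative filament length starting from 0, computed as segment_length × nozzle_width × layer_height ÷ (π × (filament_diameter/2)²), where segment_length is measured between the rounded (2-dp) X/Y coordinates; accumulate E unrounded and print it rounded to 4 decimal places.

G0 X0.00 Y5.29 Z4.76
G1 X2.68 Y4.18 E0.1351
G1 X4.00 Y1.00 E0.2954
G1 X3.59 Y0.00 E0.3457
G1 X12.31 Y0.00 E0.7518
G1 X12.51 Y0.49 E0.7764
G1 X16.00 Y1.93 E0.9522
G1 X19.49 Y0.49 E1.1280
G1 X19.69 Y0.00 E1.1526
G1 X29.50 Y0.00 E1.6094
G1 X29.50 Y13.00 E2.2148
G1 X21.50 Y13.00 E2.5873
G1 X21.50 Y2.00 E3.0995
G1 X14.00 Y2.00 E3.4487
G1 X14.00 Y13.00 E3.9609
G1 X0.00 Y13.00 E4.6128
G1 X0.00 Y5.29 E4.9718

At z = 4.76 mm: the cube (footprint 29.5×13) is included at this height; the cube at (14, 2) (footprint 7.5×12.5) is included at this height; the cone at (16, -3) (r1=6→r2=3) has section circumradius 4.933 here — a regular 8-gon; the r=4.5 cylinder at (-0.5, 1) gives a regular 8-gon of circumradius 4.5 (constant along its height); Taking the first minus the rest: starting from the 29.5×13 cube, the 7.5×12.5 cube at (14, 2) partially overlaps it — only the 82.50 mm² overlap (of its 93.75 mm²) is removed, clipping the outline; the cone at (16, -3) partially overlaps it — only the 8.54 mm² overlap (of its 68.82 mm²) is removed, clipping the outline; the r=4.5 cylinder at (-0.5, 1) partially overlaps it — only the 15.91 mm² overlap (of its 57.28 mm²) is removed, clipping the outline — 1 connected region; the cylinder at (11.5, 8) is absent (z outside [6.5, 18.5]); Taking the first minus the rest: none of the subtracted shapes is present at this height, so that combined region is unchanged — 1 connected region. The outline is a single polygon with 16 vertices. Extrusion per mm of travel: 0.4 × 0.28 / (π × 0.875²) = 0.046564. Accumulating E over each segment gives final E = 4.9718.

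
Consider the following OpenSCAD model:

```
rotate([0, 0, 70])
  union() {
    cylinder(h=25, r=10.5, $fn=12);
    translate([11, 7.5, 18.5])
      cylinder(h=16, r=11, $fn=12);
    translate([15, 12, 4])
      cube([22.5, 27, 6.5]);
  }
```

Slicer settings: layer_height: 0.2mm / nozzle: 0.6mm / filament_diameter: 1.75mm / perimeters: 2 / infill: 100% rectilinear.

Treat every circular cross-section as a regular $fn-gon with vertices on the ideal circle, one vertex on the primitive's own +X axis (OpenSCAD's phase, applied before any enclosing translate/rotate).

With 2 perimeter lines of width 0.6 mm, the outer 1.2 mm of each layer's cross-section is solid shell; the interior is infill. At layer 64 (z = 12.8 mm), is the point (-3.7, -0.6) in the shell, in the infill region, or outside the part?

At z = 12.8 mm: the r=10.5 cylinder gives a regular 12-gon of circumradius 10.5 (constant along its height); the cylinder at (11, 7.5) does not reach this height (z outside [18.5, 34.5]); the cube at (15, 12) is absent (z outside [4, 10.5]); Merging all regions: only the r=10.5 cylinder is present, so the union is just that shape — 1 connected region; (rotated 70° about Z; rotation is an isometry so areas/perimeters/island counts are preserved). Overall, the cross-section is a single solid region. Undo the 70° rotation: the query point maps to (-1.829, 3.272) in the un-rotated model frame. The nearest boundary edge runs (0.00, 10.50)→(-5.25, 9.09); distance from the point to it = 6.51 mm. The point is inside the cross-section and 6.51 mm from the nearest boundary — more than the 1.2 mm shell width (2 × 0.6), so it's in the infill interior.

infill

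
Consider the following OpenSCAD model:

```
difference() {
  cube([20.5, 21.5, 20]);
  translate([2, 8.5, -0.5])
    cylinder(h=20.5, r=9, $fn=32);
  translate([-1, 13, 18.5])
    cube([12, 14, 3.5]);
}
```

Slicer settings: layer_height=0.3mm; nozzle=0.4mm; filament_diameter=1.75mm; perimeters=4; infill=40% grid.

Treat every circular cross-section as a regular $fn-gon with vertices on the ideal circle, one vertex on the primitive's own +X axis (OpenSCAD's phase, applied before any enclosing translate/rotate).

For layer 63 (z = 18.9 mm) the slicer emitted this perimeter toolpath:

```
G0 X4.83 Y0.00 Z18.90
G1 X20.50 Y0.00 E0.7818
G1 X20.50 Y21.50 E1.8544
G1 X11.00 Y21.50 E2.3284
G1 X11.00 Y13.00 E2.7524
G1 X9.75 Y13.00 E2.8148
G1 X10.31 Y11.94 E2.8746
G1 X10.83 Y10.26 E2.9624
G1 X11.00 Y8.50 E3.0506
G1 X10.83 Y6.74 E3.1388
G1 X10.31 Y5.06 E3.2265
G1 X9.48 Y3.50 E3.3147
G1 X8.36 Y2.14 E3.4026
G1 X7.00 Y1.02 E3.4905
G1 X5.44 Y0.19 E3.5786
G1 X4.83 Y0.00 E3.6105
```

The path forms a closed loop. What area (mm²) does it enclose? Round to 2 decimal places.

220.37 mm²

Apply the shoelace formula to the sequence of (X, Y) vertices; enclosed area = 220.37 mm².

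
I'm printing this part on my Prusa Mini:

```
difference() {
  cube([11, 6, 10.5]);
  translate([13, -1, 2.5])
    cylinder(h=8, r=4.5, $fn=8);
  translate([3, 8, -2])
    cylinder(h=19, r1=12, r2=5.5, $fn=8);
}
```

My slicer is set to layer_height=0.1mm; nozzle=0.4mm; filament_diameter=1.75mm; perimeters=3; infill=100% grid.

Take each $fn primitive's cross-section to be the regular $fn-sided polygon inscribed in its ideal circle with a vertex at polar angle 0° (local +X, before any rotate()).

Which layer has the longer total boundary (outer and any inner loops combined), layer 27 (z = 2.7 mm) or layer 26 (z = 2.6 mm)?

Layer 27 (z = 2.7): the cube is present — its section is the full 11×6 rectangle (perimeter 34.00 mm); the cylinder at (13, -1): section is a regular 8-gon, circumradius r=4.5 (perimeter = 2·8·4.500·sin(180°/8) = 27.55 mm); the cone at (3, 8) (r1=12→r2=5.5) has section circumradius 10.392 here — a regular 8-gon (perimeter = 2·8·10.392·sin(180°/8) = 63.63 mm); Subtracting the remaining from the first: starting from the 11×6 cube, the r=4.5 cylinder at (13, -1) partially overlaps it — only the 3.85 mm² overlap (of its 57.28 mm²) is removed, clipping the outline; the cone at (3, 8) partially overlaps it — only the 62.14 mm² overlap (of its 305.46 mm²) is removed, clipping the outline — boundary = 0.40 mm. So its perimeter = 0.40 mm. Layer 26 (z = 2.6): the cube (footprint 11×6) is included at this height (perimeter 34.00 mm); the r=4.5 cylinder at (13, -1) contributes a regular 8-gon of circumradius 4.5 (perimeter = 2·8·4.500·sin(180°/8) = 27.55 mm); the cone at (3, 8) (r1=12→r2=5.5) has section circumradius 10.426 here — a regular 8-gon (perimeter = 2·8·10.426·sin(180°/8) = 63.84 mm); Taking the first minus the rest: starting from the 11×6 cube, the r=4.5 cylinder at (13, -1) partially overlaps it — only the 3.85 mm² overlap (of its 57.28 mm²) is removed, clipping the outline; the cone at (3, 8) partially overlaps it — only the 62.14 mm² overlap (of its 307.47 mm²) is removed, clipping the outline — boundary = 0.16 mm. So its perimeter = 0.16 mm. Layer 27 is larger (0.40 vs 0.16 mm).

layer 27 (z = 2.7 mm)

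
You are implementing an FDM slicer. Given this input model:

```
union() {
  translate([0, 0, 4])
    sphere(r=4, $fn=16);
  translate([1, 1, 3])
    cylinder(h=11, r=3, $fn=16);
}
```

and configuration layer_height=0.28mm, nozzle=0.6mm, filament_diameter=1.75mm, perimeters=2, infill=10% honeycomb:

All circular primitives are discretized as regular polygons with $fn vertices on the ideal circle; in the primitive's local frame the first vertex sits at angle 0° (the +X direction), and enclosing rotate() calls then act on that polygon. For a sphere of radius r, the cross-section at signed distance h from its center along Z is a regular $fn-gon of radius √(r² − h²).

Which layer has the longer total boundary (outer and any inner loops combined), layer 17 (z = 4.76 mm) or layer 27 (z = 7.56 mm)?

layer 17 (z = 4.76 mm)

Layer 17 (z = 4.76): the sphere: section is a regular 16-gon, circumradius = √(r²−h²) = √(4²−0.76²) = 3.927 (perimeter = 2·16·3.927·sin(180°/16) = 24.52 mm); the r=3 cylinder at (1, 1) contributes a regular 16-gon of circumradius 3 (perimeter = 2·16·3.000·sin(180°/16) = 18.73 mm); Merging all regions: the regions partially overlap (shared area 25.63 mm²), so the edge portions inside another operand are dropped and the merged outline is re-measured after clipping — boundary = 25.11 mm. So its perimeter = 25.11 mm. Layer 27 (z = 7.56): the sphere: section is a regular 16-gon, circumradius = √(r²−h²) = √(4²−3.56²) = 1.824 (perimeter = 2·16·1.824·sin(180°/16) = 11.39 mm); the r=3 cylinder at (1, 1) contributes a regular 16-gon of circumradius 3 (perimeter = 2·16·3.000·sin(180°/16) = 18.73 mm); Merging all regions: the regions partially overlap (shared area 9.72 mm²), so the edge portions inside another operand are dropped and the merged outline is re-measured after clipping — boundary = 18.93 mm. So its perimeter = 18.93 mm. Layer 17 is larger (25.11 vs 18.93 mm).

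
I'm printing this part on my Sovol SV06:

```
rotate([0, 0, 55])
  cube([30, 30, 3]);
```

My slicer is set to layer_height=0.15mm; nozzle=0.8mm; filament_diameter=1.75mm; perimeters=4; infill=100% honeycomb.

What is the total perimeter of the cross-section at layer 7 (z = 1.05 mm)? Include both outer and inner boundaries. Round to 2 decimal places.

At z = 1.05 mm: the cube (footprint 30×30) is included at this height (perimeter 120.00 mm); (whole slice rotated 55° about Z — lengths, areas and connectivity unchanged). Overall, the cross-section is a single solid region. Total boundary length (outer) = 120.00 mm.

120.00 mm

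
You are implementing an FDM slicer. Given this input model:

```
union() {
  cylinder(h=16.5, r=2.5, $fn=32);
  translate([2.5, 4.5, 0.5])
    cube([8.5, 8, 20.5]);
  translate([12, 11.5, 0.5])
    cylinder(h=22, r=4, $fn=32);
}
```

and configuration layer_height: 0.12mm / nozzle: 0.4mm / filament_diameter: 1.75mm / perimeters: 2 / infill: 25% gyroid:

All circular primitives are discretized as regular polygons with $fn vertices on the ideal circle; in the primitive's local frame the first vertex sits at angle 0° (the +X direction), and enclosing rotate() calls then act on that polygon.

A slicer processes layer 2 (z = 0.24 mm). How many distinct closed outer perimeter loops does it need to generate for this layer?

1

At z = 0.24 mm: the r=2.5 cylinder gives a regular 32-gon of circumradius 2.5 (constant along its height); the cube at (2.5, 4.5) is absent (z outside [0.5, 21]); the cylinder at (12, 11.5) does not reach this height (z outside [0.5, 22.5]); Combining (union): only the r=2.5 cylinder is present, so the union is just that shape — 1 connected region. The result has 1 disconnected region.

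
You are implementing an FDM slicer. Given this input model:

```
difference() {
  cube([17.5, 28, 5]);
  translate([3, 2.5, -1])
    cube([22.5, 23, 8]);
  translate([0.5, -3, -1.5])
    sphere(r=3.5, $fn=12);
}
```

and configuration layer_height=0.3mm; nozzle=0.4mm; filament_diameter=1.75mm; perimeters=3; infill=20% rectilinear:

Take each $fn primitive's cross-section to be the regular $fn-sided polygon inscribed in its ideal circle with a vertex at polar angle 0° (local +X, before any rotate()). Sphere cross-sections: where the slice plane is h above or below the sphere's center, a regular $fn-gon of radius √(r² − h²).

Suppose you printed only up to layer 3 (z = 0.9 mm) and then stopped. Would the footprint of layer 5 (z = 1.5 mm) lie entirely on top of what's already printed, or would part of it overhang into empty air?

entirely on top

Compare the two slices. At z = 0.9: the cube (footprint 17.5×28) is included at this height (area 490.00 mm²); the cube at (3, 2.5) is present — its section is the full 22.5×23 rectangle (area 517.50 mm²); the r=3.5 sphere at (0.5, -3) slices to a regular 12-gon of circumradius 2.548 (√(r²−h²) with h=2.4 from center) (area = (12/2)·2.548²·sin(360°/12) = 19.47 mm²); After the difference (first − rest): starting from the 17.5×28 cube (490.00 mm²), the 22.5×23 cube at (3, 2.5) partially overlaps it — only the 333.50 mm² overlap (of its 517.50 mm²) is removed, clipping the outline; the r=3.5 sphere at (0.5, -3) misses the remaining region (no effect) — area = 156.50 mm². At z = 1.5: the 17.5×28 cube contributes its full rectangle (area 490.00 mm²); the 22.5×23 cube at (3, 2.5) contributes its full rectangle (area 517.50 mm²); the r=3.5 sphere at (0.5, -3) contributes a regular 12-gon of circumradius √(3.5²−3²) = 1.803 (area = (12/2)·1.803²·sin(360°/12) = 9.75 mm²); Subtracting the remaining from the first: starting from the 17.5×28 cube (490.00 mm²), the 22.5×23 cube at (3, 2.5) partially overlaps it — only the 333.50 mm² overlap (of its 517.50 mm²) is removed, clipping the outline; the r=3.5 sphere at (0.5, -3) misses the remaining region (no effect) — area = 156.50 mm². Checking containment: the cross-section at z = 1.5 is a subset of the cross-section at z = 0.9.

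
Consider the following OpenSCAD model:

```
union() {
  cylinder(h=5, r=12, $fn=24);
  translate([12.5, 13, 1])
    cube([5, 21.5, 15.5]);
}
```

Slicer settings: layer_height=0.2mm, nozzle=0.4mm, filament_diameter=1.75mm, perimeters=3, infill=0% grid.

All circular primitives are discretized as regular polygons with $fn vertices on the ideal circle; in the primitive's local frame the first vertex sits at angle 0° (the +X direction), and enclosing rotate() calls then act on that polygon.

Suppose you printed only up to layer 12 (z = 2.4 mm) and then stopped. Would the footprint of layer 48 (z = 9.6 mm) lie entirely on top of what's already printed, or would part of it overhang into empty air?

entirely on top

Compare the two slices. At z = 2.4: the cylinder: section is a regular 24-gon, circumradius r=12 (area = (24/2)·12.000²·sin(360°/24) = 447.24 mm²); the cube at (12.5, 13) (footprint 5×21.5) is included at this height (area 107.50 mm²); Taking the union: the 2 present regions are separate (no shared area or edge), so areas and boundary lengths simply add and each stays a separate island — area = 554.74 mm². At z = 9.6: the cylinder is not intersected at this z (z outside [0, 5]); the 5×21.5 cube at (12.5, 13) contributes its full rectangle (area 107.50 mm²); Taking the union: only the 5×21.5 cube at (12.5, 13) is present, so the union is just that shape — area = 107.50 mm². Checking containment: the cross-section at z = 9.6 is a subset of the cross-section at z = 2.4.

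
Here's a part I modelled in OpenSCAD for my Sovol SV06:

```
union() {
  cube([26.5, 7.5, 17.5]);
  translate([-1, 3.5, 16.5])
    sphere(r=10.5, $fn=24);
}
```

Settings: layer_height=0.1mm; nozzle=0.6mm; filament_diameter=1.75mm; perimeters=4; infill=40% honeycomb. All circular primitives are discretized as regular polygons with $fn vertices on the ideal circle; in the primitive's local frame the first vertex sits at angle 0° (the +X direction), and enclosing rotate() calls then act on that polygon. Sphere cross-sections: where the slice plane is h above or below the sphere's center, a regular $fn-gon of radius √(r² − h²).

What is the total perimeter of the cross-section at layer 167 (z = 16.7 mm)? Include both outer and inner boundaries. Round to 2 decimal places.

At z = 16.7 mm: the cube is present — its section is the full 26.5×7.5 rectangle (perimeter 68.00 mm); the sphere at (-1, 3.5): section is a regular 24-gon, circumradius = √(r²−h²) = √(10.5²−0.2²) = 10.498 (perimeter = 2·24·10.498·sin(180°/24) = 65.77 mm); Taking the union: the regions partially overlap (shared area 69.06 mm²), so the edge portions inside another operand are dropped and the merged outline is re-measured after clipping — boundary = 101.13 mm. Overall, the cross-section is a single solid region. Total boundary length (outer) = 101.13 mm.

101.13 mm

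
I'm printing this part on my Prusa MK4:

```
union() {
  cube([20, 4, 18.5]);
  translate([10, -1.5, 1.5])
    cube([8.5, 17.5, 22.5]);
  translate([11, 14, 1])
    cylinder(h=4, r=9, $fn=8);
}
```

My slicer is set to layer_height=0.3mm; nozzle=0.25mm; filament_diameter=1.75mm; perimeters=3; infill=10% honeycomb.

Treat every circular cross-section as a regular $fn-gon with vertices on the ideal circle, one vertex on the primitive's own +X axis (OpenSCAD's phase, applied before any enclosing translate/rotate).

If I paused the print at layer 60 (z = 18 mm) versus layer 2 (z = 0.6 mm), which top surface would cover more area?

Layer 60 (z = 18): the 20×4 cube contributes its full rectangle (area 80.00 mm²); the 8.5×17.5 cube at (10, -1.5) contributes its full rectangle (area 148.75 mm²); the cylinder at (11, 14) is absent (z outside [1, 5]); Merging all regions: the regions partially overlap — summed areas 228.75 mm² minus the doubly-counted overlap 34.00 mm² gives 194.75 mm² — area = 194.75 mm². So its area = 194.75 mm². Layer 2 (z = 0.6): the cube (footprint 20×4) is included at this height (area 80.00 mm²); the cube at (10, -1.5) is absent (z outside [1.5, 24]); the cylinder at (11, 14) does not reach this height (z outside [1, 5]); Merging all regions: only the 20×4 cube is present, so the union is just that shape — area = 80.00 mm². So its area = 80.00 mm². Layer 60 is larger (194.75 vs 80.00 mm²).

layer 60 (z = 18 mm)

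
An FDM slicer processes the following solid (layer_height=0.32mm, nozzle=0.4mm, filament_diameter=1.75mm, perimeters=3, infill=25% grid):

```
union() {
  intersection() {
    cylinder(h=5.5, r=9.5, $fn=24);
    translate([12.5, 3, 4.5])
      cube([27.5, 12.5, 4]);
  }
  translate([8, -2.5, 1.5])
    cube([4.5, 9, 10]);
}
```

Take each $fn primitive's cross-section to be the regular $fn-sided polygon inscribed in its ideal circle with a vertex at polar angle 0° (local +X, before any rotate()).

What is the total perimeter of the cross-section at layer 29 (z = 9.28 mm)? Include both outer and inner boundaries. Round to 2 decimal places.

27.00 mm

At z = 9.28 mm: the cylinder is not intersected at this z (z outside [0, 5.5]); the cube at (12.5, 3) is not intersected at this z (z outside [4.5, 8.5]); Keeping only the common overlap: at least one operand is absent at this height, so nothing remains; the 4.5×9 cube at (8, -2.5) contributes its full rectangle (perimeter 27.00 mm); Merging all regions: only the 4.5×9 cube at (8, -2.5) is present, so the union is just that shape — boundary = 27.00 mm. Overall, the cross-section is a single solid region. Total boundary length (outer) = 27.00 mm.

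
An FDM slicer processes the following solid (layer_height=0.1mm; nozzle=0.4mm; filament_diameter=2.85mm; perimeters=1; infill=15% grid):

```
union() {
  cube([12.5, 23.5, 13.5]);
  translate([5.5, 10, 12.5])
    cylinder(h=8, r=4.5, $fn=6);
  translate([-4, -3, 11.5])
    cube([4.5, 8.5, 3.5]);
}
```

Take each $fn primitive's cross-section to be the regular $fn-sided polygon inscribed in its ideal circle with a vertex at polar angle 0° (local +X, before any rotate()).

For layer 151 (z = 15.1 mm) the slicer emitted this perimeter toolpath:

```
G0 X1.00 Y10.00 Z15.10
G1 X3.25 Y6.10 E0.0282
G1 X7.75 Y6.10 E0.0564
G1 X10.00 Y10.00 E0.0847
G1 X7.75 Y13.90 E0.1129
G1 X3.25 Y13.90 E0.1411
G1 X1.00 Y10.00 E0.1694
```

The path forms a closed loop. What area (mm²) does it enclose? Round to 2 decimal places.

Apply the shoelace formula to the sequence of (X, Y) vertices; enclosed area = 52.65 mm².

52.65 mm²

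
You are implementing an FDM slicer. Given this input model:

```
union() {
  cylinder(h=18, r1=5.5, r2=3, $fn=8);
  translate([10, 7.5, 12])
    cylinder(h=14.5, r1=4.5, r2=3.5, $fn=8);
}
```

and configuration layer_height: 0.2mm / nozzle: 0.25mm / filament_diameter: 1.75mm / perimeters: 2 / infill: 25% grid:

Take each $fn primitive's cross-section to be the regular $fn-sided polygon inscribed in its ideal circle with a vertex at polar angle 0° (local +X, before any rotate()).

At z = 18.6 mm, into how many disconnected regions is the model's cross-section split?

1

At z = 18.6 mm: the cone is not intersected at this z (z outside [0, 18]); the cone at (10, 7.5): at t=0.455 of its height the radius interpolates to r₁+(r₂−r₁)t = 4.045, giving a regular 8-gon of that circumradius; Merging all regions: only the cone at (10, 7.5) is present, so the union is just that shape — 1 connected region. The result has 1 disconnected region.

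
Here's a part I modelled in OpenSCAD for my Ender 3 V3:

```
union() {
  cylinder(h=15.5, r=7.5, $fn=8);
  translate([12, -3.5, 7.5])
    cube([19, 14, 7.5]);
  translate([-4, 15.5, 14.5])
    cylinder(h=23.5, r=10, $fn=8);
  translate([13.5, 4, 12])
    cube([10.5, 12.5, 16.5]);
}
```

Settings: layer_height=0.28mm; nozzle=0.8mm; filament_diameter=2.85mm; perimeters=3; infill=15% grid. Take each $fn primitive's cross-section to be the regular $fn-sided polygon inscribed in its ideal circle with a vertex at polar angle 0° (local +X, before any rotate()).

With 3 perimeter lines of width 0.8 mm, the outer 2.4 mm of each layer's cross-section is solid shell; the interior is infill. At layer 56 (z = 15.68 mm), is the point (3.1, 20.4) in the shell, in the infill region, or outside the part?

At z = 15.68 mm: the cylinder does not reach this height (z outside [0, 15.5]); the cube at (12, -3.5) is not intersected at this z (z outside [7.5, 15]); the r=10 cylinder at (-4, 15.5) contributes a regular 8-gon of circumradius 10; the 10.5×12.5 cube at (13.5, 4) contributes its full rectangle; Combining (union): the 2 present regions are separate (no shared area or edge), so areas and boundary lengths simply add and each stays a separate island — 2 connected regions. Overall, the cross-section has 2 separate islands. The nearest boundary edge runs (3.07, 22.57)→(6.00, 15.50); distance from the point to it = 0.80 mm. (Shell/infill is judged within the island containing the point — the largest one.) The point is inside the cross-section, 0.80 mm from the nearest boundary — within the 2.4 mm shell band (3 × 0.8).

shell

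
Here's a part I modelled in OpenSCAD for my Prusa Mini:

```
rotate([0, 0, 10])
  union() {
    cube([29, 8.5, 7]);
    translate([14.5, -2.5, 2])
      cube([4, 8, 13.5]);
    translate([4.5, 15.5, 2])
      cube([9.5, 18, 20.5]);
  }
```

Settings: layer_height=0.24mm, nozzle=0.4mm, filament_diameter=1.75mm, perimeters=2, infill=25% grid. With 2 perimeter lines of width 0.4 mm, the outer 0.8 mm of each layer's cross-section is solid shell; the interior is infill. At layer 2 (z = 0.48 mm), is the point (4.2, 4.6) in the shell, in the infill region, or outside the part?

infill

At z = 0.48 mm: the cube is present — its section is the full 29×8.5 rectangle; the cube at (14.5, -2.5) does not reach this height (z outside [2, 15.5]); the cube at (4.5, 15.5) does not reach this height (z outside [2, 22.5]); Combining (union): only the 29×8.5 cube is present, so the union is just that shape — 1 connected region; (whole slice rotated 10° about Z — lengths, areas and connectivity unchanged). Overall, the cross-section is a single solid region. Undo the 10° rotation: the query point maps to (4.935, 3.801) in the un-rotated model frame. The nearest boundary edge runs (0.00, 0.00)→(29.00, 0.00); distance from the point to it = 3.80 mm. The point is inside the cross-section and 3.80 mm from the nearest boundary — more than the 0.8 mm shell width (2 × 0.4), so it's in the infill interior.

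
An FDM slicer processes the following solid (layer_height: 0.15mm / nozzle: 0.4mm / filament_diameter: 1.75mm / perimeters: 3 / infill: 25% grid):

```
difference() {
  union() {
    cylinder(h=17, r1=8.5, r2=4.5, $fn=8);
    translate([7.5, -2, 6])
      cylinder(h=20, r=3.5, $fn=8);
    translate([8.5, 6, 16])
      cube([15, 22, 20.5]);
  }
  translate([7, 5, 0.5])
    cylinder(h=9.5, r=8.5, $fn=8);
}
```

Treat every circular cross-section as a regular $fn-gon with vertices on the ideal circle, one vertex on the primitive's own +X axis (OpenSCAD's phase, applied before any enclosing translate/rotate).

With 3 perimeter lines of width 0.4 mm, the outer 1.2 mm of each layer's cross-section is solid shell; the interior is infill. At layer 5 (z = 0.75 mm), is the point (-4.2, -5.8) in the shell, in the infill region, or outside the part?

shell

At z = 0.75 mm: the cone contributes a regular 8-gon of circumradius 8.324 (interpolated between r1=8.5 and r2=4.5 at t=0.044); the cylinder at (7.5, -2) is absent (z outside [6, 26]); the cube at (8.5, 6) is absent (z outside [16, 36.5]); Merging all regions: only the cone is present, so the union is just that shape — 1 connected region; the r=8.5 cylinder at (7, 5) contributes a regular 8-gon of circumradius 8.5; Taking the first minus the rest: starting from the result so far, the r=8.5 cylinder at (7, 5) partially overlaps it — only the 69.87 mm² overlap (of its 204.35 mm²) is removed, clipping the outline — 1 connected region. Overall, the cross-section is a single solid region. The nearest boundary edge runs (-0.00, -8.32)→(-5.89, -5.89); distance from the point to it = 0.72 mm. The point is inside the cross-section, 0.72 mm from the nearest boundary — within the 1.2 mm shell band (3 × 0.4).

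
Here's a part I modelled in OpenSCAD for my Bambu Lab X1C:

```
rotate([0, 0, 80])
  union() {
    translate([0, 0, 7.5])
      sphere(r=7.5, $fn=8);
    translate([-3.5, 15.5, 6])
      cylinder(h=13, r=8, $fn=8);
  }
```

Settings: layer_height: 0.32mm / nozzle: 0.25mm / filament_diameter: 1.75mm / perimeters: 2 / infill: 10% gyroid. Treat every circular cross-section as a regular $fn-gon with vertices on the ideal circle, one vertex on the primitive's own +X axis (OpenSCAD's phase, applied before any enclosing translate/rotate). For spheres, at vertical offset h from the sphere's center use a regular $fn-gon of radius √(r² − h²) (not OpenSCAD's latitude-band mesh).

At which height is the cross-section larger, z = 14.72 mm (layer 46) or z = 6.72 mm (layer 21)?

layer 21 (z = 6.72 mm)

Layer 46 (z = 14.72): the r=7.5 sphere slices to a regular 8-gon of circumradius 2.030 (√(r²−h²) with h=7.22 from center) (area = (8/2)·2.030²·sin(360°/8) = 11.66 mm²); the r=8 cylinder at (-3.5, 15.5) gives a regular 8-gon of circumradius 8 (constant along its height) (area = (8/2)·8.000²·sin(360°/8) = 181.02 mm²); Merging all regions: the 2 present regions are separate (no shared area or edge), so areas and boundary lengths simply add and each stays a separate island — area = 192.68 mm²; (whole slice rotated 80° about Z — lengths, areas and connectivity unchanged). So its area = 192.68 mm². Layer 21 (z = 6.72): the r=7.5 sphere slices to a regular 8-gon of circumradius 7.459 (√(r²−h²) with h=0.78 from center) (area = (8/2)·7.459²·sin(360°/8) = 157.38 mm²); the cylinder at (-3.5, 15.5): section is a regular 8-gon, circumradius r=8 (area = (8/2)·8.000²·sin(360°/8) = 181.02 mm²); Taking the union: the 2 present regions are separate (no shared area or edge), so areas and boundary lengths simply add and each stays a separate island — area = 338.40 mm²; (whole slice rotated 80° about Z — lengths, areas and connectivity unchanged). So its area = 338.40 mm². Layer 21 is larger (338.40 vs 192.68 mm²).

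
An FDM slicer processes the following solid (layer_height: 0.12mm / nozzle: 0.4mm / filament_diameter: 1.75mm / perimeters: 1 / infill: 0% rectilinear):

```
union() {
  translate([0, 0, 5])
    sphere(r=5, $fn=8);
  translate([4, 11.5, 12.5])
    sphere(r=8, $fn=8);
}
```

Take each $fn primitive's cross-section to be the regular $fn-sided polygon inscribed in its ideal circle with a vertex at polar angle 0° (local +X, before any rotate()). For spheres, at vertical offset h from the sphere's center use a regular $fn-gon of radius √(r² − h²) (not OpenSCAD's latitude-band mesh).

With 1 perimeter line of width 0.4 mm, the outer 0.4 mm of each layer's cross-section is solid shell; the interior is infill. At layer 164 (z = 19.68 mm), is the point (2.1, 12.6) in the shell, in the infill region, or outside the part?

infill

At z = 19.68 mm: the sphere does not reach this height (|z−center|=14.680 > r=5); the sphere at (4, 11.5): section is a regular 8-gon, circumradius = √(r²−h²) = √(8²−7.18²) = 3.528; Combining (union): only the r=8 sphere at (4, 11.5) is present, so the union is just that shape — 1 connected region. Overall, the cross-section is a single solid region. The nearest boundary edge runs (1.51, 13.99)→(0.47, 11.50); distance from the point to it = 1.08 mm. The point is inside the cross-section and 1.08 mm from the nearest boundary — more than the 0.4 mm shell width (1 × 0.4), so it's in the infill interior.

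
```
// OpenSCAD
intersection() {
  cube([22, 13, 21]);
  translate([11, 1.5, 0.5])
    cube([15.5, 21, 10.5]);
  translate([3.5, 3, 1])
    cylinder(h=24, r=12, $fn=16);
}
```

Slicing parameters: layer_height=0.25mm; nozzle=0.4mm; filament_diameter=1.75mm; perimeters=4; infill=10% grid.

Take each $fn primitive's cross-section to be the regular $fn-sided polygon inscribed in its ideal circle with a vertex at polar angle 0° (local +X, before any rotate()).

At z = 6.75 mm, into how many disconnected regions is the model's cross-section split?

1

At z = 6.75 mm: the cube (footprint 22×13) is included at this height; the 15.5×21 cube at (11, 1.5) contributes its full rectangle; the cylinder at (3.5, 3): section is a regular 16-gon, circumradius r=12; Taking the intersection: the 15.5×21 cube at (11, 1.5) partially overlaps the 22×13 cube; clipping to the common part keeps 126.50 mm²; the r=12 cylinder at (3.5, 3) partially overlaps the running intersection; clipping to the common part keeps 34.32 mm² — 1 connected region. The result has 1 disconnected region.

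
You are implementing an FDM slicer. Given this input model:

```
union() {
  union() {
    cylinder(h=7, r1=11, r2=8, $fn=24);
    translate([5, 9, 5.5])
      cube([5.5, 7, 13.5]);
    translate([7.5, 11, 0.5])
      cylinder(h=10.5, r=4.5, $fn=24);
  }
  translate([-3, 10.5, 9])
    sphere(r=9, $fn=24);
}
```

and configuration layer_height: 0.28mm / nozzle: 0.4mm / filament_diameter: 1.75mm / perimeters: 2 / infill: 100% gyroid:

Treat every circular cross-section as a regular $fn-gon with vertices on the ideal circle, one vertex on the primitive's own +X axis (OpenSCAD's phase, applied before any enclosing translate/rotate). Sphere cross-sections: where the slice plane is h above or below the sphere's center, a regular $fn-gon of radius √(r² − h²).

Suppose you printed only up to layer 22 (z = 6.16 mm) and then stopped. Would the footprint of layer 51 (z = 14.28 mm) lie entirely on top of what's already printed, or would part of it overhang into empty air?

Compare the two slices. At z = 6.16: the cone: at t=0.880 of its height the radius interpolates to r₁+(r₂−r₁)t = 8.360, giving a regular 24-gon of that circumradius (area = (24/2)·8.360²·sin(360°/24) = 217.07 mm²); the 5.5×7 cube at (5, 9) contributes its full rectangle (area 38.50 mm²); the cylinder at (7.5, 11): section is a regular 24-gon, circumradius r=4.5 (area = (24/2)·4.500²·sin(360°/24) = 62.89 mm²); Merging all regions: the regions partially overlap — summed areas 318.46 mm² minus the doubly-counted overlap 33.91 mm² gives 284.55 mm² — area = 284.55 mm²; the sphere at (-3, 10.5): section is a regular 24-gon, circumradius = √(r²−h²) = √(9²−2.84²) = 8.540 (area = (24/2)·8.540²·sin(360°/24) = 226.52 mm²); Taking the union: the regions partially overlap — summed areas 511.07 mm² minus the doubly-counted overlap 64.05 mm² gives 447.02 mm² — area = 447.02 mm². At z = 14.28: the cone is absent (z outside [0, 7]); the cube at (5, 9) is present — its section is the full 5.5×7 rectangle (area 38.50 mm²); the cylinder at (7.5, 11) is not intersected at this z (z outside [0.5, 11]); Combining (union): only the 5.5×7 cube at (5, 9) is present, so the union is just that shape — area = 38.50 mm²; the sphere at (-3, 10.5): section is a regular 24-gon, circumradius = √(r²−h²) = √(9²−5.28²) = 7.288 (area = (24/2)·7.288²·sin(360°/24) = 164.99 mm²); Merging all regions: the 2 present regions are separate (no shared area or edge), so areas and boundary lengths simply add and each stays a separate island — area = 203.49 mm². Checking containment: the cross-section at z = 14.28 is a subset of the cross-section at z = 6.16.

entirely on top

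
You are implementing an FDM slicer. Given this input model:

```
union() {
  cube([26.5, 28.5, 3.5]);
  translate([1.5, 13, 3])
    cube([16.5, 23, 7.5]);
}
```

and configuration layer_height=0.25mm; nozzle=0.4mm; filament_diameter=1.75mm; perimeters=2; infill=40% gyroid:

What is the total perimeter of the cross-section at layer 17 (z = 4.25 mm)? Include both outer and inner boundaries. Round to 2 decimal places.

79.00 mm

At z = 4.25 mm: the cube is not intersected at this z (z outside [0, 3.5]); the 16.5×23 cube at (1.5, 13) contributes its full rectangle (perimeter 79.00 mm); Combining (union): only the 16.5×23 cube at (1.5, 13) is present, so the union is just that shape — boundary = 79.00 mm. Overall, the cross-section is a single solid region. Total boundary length (outer) = 79.00 mm.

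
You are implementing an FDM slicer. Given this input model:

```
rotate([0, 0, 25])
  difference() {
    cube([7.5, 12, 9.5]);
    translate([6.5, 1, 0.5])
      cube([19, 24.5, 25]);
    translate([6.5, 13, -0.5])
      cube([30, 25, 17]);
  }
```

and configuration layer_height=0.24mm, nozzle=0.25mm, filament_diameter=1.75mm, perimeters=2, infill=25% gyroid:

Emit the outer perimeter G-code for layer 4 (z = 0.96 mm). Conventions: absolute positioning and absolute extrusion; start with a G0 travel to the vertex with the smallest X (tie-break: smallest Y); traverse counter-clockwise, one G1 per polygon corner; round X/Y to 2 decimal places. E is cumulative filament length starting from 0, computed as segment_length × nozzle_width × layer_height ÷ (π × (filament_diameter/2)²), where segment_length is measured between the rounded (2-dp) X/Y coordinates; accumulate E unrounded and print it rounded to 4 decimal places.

G0 X-5.07 Y10.88 Z0.96
G1 X0.00 Y0.00 E0.2994
G1 X6.80 Y3.17 E0.4866
G1 X6.37 Y4.08 E0.5117
G1 X5.47 Y3.65 E0.5366
G1 X0.82 Y13.62 E0.8110
G1 X-5.07 Y10.88 E0.9730

At z = 0.96 mm: the cube (footprint 7.5×12) is included at this height; the cube at (6.5, 1) is present — its section is the full 19×24.5 rectangle; the cube at (6.5, 13) (footprint 30×25) is included at this height; After the difference (first − rest): starting from the 7.5×12 cube, the 19×24.5 cube at (6.5, 1) partially overlaps it — only the 11.00 mm² overlap (of its 465.50 mm²) is removed, clipping the outline; the 30×25 cube at (6.5, 13) misses the remaining region (no effect) — 1 connected region; (rotated 25° about Z; rotation is an isometry so areas/perimeters/island counts are preserved). The outline is a single polygon with 6 vertices. Extrusion per mm of travel: 0.25 × 0.24 / (π × 0.875²) = 0.024945. Accumulating E over each segment gives final E = 0.9730.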